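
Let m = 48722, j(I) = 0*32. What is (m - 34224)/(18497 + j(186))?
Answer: 14498/18497 ≈ 0.78380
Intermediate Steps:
j(I) = 0
(m - 34224)/(18497 + j(186)) = (48722 - 34224)/(18497 + 0) = 14498/18497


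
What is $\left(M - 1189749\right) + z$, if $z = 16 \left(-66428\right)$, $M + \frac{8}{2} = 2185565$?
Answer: $-67036$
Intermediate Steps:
$M = 2185561$ ($M = -4 + 2185565 = 2185561$)
$z = -1062848$
$\left(M - 1189749\right) + z = \left(2185561 - 1189749\right) - 1062848 = 995812 - 1062848 = -67036$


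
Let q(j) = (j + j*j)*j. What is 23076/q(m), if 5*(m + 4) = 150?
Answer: 641/507 ≈ 1.2643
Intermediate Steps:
m = 26 (m = -4 + (⅕)*150 = -4 + 30 = 26)
q(j) = j*(j + j²) (q(j) = (j + j²)*j = j*(j + j²))
23076/q(m) = 23076/((26²*(1 + 26))) = 23076/((676*27)) = 23076/18252 = 23076*(1/18252) = 641/507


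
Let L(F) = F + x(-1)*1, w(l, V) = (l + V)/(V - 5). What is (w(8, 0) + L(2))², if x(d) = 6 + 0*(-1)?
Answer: 1024/25 ≈ 40.960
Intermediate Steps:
w(l, V) = (V + l)/(-5 + V)
x(d) = 6 (x(d) = 6 + 0 = 6)
L(F) = 6 + F (L(F) = F + 6*1 = F + 6 = 6 + F)
(w(8, 0) + L(2))² = ((0 + 8)/(-5 + 0) + (6 + 2))² = (8/(-5) + 8)² = (-⅕*8 + 8)² = (-8/5 + 8)² = (32/5)² = 1024/25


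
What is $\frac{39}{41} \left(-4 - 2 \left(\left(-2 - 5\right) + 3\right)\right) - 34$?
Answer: $- \frac{1238}{41} \approx -30.195$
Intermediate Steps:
$\frac{39}{41} \left(-4 - 2 \left(\left(-2 - 5\right) + 3\right)\right) - 34 = 39 \cdot \frac{1}{41} \left(-4 - 2 \left(-7 + 3\right)\right) - 34 = \frac{39 \left(-4 - -8\right)}{41} - 34 = \frac{39 \left(-4 + 8\right)}{41} - 34 = \frac{39}{41} \cdot 4 - 34 = \frac{156}{41} - 34 = - \frac{1238}{41}$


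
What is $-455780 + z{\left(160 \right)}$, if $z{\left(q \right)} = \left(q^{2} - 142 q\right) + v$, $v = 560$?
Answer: $-452340$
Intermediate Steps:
$z{\left(q \right)} = 560 + q^{2} - 142 q$ ($z{\left(q \right)} = \left(q^{2} - 142 q\right) + 560 = 560 + q^{2} - 142 q$)
$-455780 + z{\left(160 \right)} = -455780 + \left(560 + 160^{2} - 22720\right) = -455780 + \left(560 + 25600 - 22720\right) = -455780 + 3440 = -452340$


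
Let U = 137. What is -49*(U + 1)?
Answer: -6762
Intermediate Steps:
-49*(U + 1) = -49*(137 + 1) = -49*138 = -6762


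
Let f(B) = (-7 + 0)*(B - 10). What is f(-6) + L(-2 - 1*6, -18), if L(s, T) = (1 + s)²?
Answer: 161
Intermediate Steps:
f(B) = 70 - 7*B (f(B) = -7*(-10 + B) = 70 - 7*B)
f(-6) + L(-2 - 1*6, -18) = (70 - 7*(-6)) + (1 + (-2 - 1*6))² = (70 + 42) + (1 + (-2 - 6))² = 112 + (1 - 8)² = 112 + (-7)² = 112 + 49 = 161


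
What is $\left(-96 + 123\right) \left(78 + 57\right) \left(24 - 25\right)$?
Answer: $-3645$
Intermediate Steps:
$\left(-96 + 123\right) \left(78 + 57\right) \left(24 - 25\right) = 27 \cdot 135 \left(-1\right) = 27 \left(-135\right) = -3645$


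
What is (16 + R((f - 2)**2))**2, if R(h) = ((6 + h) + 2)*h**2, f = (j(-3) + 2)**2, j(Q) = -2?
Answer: 43264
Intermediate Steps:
f = 0 (f = (-2 + 2)**2 = 0**2 = 0)
R(h) = h**2*(8 + h) (R(h) = (8 + h)*h**2 = h**2*(8 + h))
(16 + R((f - 2)**2))**2 = (16 + ((0 - 2)**2)**2*(8 + (0 - 2)**2))**2 = (16 + ((-2)**2)**2*(8 + (-2)**2))**2 = (16 + 4**2*(8 + 4))**2 = (16 + 16*12)**2 = (16 + 192)**2 = 208**2 = 43264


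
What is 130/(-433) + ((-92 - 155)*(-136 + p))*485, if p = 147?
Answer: -570583715/433 ≈ -1.3177e+6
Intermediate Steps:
130/(-433) + ((-92 - 155)*(-136 + p))*485 = 130/(-433) + ((-92 - 155)*(-136 + 147))*485 = 130*(-1/433) - 247*11*485 = -130/433 - 2717*485 = -130/433 - 1317745 = -570583715/433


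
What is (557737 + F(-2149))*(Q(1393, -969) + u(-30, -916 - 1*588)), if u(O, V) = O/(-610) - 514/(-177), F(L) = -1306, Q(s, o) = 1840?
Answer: 3690689045105/3599 ≈ 1.0255e+9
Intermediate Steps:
u(O, V) = 514/177 - O/610 (u(O, V) = O*(-1/610) - 514*(-1/177) = -O/610 + 514/177 = 514/177 - O/610)
(557737 + F(-2149))*(Q(1393, -969) + u(-30, -916 - 1*588)) = (557737 - 1306)*(1840 + (514/177 - 1/610*(-30))) = 556431*(1840 + (514/177 + 3/61)) = 556431*(1840 + 31885/10797) = 556431*(19898365/10797) = 3690689045105/3599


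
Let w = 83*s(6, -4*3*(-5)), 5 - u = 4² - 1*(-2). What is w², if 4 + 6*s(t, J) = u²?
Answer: 20839225/4 ≈ 5.2098e+6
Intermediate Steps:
u = -13 (u = 5 - (4² - 1*(-2)) = 5 - (16 + 2) = 5 - 1*18 = 5 - 18 = -13)
s(t, J) = 55/2 (s(t, J) = -⅔ + (⅙)*(-13)² = -⅔ + (⅙)*169 = -⅔ + 169/6 = 55/2)
w = 4565/2 (w = 83*(55/2) = 4565/2 ≈ 2282.5)
w² = (4565/2)² = 20839225/4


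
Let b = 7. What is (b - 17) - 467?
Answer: -477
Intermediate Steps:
(b - 17) - 467 = (7 - 17) - 467 = -10 - 467 = -477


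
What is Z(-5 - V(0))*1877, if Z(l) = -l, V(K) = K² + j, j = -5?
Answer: 0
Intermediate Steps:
V(K) = -5 + K² (V(K) = K² - 5 = -5 + K²)
Z(-5 - V(0))*1877 = -(-5 - (-5 + 0²))*1877 = -(-5 - (-5 + 0))*1877 = -(-5 - 1*(-5))*1877 = -(-5 + 5)*1877 = -1*0*1877 = 0*1877 = 0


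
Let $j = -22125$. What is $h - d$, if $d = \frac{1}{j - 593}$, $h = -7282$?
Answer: $- \frac{165432475}{22718} \approx -7282.0$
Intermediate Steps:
$d = - \frac{1}{22718}$ ($d = \frac{1}{-22125 - 593} = \frac{1}{-22718} = - \frac{1}{22718} \approx -4.4018 \cdot 10^{-5}$)
$h - d = -7282 - - \frac{1}{22718} = -7282 + \frac{1}{22718} = - \frac{165432475}{22718}$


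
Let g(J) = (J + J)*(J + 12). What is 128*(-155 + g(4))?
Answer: -3456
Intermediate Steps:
g(J) = 2*J*(12 + J) (g(J) = (2*J)*(12 + J) = 2*J*(12 + J))
128*(-155 + g(4)) = 128*(-155 + 2*4*(12 + 4)) = 128*(-155 + 2*4*16) = 128*(-155 + 128) = 128*(-27) = -3456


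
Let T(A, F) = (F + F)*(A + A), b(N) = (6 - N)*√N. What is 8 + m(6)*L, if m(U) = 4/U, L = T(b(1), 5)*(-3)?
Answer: -192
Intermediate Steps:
b(N) = √N*(6 - N)
T(A, F) = 4*A*F (T(A, F) = (2*F)*(2*A) = 4*A*F)
L = -300 (L = (4*(√1*(6 - 1*1))*5)*(-3) = (4*(1*(6 - 1))*5)*(-3) = (4*(1*5)*5)*(-3) = (4*5*5)*(-3) = 100*(-3) = -300)
8 + m(6)*L = 8 + (4/6)*(-300) = 8 + (4*(⅙))*(-300) = 8 + (⅔)*(-300) = 8 - 200 = -192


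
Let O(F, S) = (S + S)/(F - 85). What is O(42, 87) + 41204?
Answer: 1771598/43 ≈ 41200.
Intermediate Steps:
O(F, S) = 2*S/(-85 + F) (O(F, S) = (2*S)/(-85 + F) = 2*S/(-85 + F))
O(42, 87) + 41204 = 2*87/(-85 + 42) + 41204 = 2*87/(-43) + 41204 = 2*87*(-1/43) + 41204 = -174/43 + 41204 = 1771598/43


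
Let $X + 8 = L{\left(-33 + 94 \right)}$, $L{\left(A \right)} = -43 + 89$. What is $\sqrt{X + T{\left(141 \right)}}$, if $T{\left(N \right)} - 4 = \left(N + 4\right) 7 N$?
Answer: $\sqrt{143157} \approx 378.36$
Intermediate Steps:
$T{\left(N \right)} = 4 + 7 N \left(4 + N\right)$ ($T{\left(N \right)} = 4 + \left(N + 4\right) 7 N = 4 + \left(4 + N\right) 7 N = 4 + 7 N \left(4 + N\right)$)
$L{\left(A \right)} = 46$
$X = 38$ ($X = -8 + 46 = 38$)
$\sqrt{X + T{\left(141 \right)}} = \sqrt{38 + \left(4 + 7 \cdot 141^{2} + 28 \cdot 141\right)} = \sqrt{38 + \left(4 + 7 \cdot 19881 + 3948\right)} = \sqrt{38 + \left(4 + 139167 + 3948\right)} = \sqrt{38 + 143119} = \sqrt{143157}$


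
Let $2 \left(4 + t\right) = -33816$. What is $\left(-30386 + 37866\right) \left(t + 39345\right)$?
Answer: $167798840$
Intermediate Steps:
$t = -16912$ ($t = -4 + \frac{1}{2} \left(-33816\right) = -4 - 16908 = -16912$)
$\left(-30386 + 37866\right) \left(t + 39345\right) = \left(-30386 + 37866\right) \left(-16912 + 39345\right) = 7480 \cdot 22433 = 167798840$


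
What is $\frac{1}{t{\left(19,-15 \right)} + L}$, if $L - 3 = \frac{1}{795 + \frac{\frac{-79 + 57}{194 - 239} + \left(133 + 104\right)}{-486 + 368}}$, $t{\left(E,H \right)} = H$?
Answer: $- \frac{4210763}{50523846} \approx -0.083342$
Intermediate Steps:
$L = \frac{12637599}{4210763}$ ($L = 3 + \frac{1}{795 + \frac{\frac{-79 + 57}{194 - 239} + \left(133 + 104\right)}{-486 + 368}} = 3 + \frac{1}{795 + \frac{- \frac{22}{-45} + 237}{-118}} = 3 + \frac{1}{795 + \left(\left(-22\right) \left(- \frac{1}{45}\right) + 237\right) \left(- \frac{1}{118}\right)} = 3 + \frac{1}{795 + \left(\frac{22}{45} + 237\right) \left(- \frac{1}{118}\right)} = 3 + \frac{1}{795 + \frac{10687}{45} \left(- \frac{1}{118}\right)} = 3 + \frac{1}{795 - \frac{10687}{5310}} = 3 + \frac{1}{\frac{4210763}{5310}} = 3 + \frac{5310}{4210763} = \frac{12637599}{4210763} \approx 3.0013$)
$\frac{1}{t{\left(19,-15 \right)} + L} = \frac{1}{-15 + \frac{12637599}{4210763}} = \frac{1}{- \frac{50523846}{4210763}} = - \frac{4210763}{50523846}$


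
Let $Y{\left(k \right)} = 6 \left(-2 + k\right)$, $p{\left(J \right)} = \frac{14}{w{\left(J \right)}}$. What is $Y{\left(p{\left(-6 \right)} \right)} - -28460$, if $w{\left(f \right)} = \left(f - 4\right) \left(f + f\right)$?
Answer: $\frac{284487}{10} \approx 28449.0$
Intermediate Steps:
$w{\left(f \right)} = 2 f \left(-4 + f\right)$ ($w{\left(f \right)} = \left(-4 + f\right) 2 f = 2 f \left(-4 + f\right)$)
$p{\left(J \right)} = \frac{7}{J \left(-4 + J\right)}$ ($p{\left(J \right)} = \frac{14}{2 J \left(-4 + J\right)} = 14 \frac{1}{2 J \left(-4 + J\right)} = \frac{7}{J \left(-4 + J\right)}$)
$Y{\left(k \right)} = -12 + 6 k$
$Y{\left(p{\left(-6 \right)} \right)} - -28460 = \left(-12 + 6 \frac{7}{\left(-6\right) \left(-4 - 6\right)}\right) - -28460 = \left(-12 + 6 \cdot 7 \left(- \frac{1}{6}\right) \frac{1}{-10}\right) + 28460 = \left(-12 + 6 \cdot 7 \left(- \frac{1}{6}\right) \left(- \frac{1}{10}\right)\right) + 28460 = \left(-12 + 6 \cdot \frac{7}{60}\right) + 28460 = \left(-12 + \frac{7}{10}\right) + 28460 = - \frac{113}{10} + 28460 = \frac{284487}{10}$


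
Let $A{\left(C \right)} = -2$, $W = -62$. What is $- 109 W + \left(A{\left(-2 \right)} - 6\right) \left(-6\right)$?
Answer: $6806$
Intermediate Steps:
$- 109 W + \left(A{\left(-2 \right)} - 6\right) \left(-6\right) = \left(-109\right) \left(-62\right) + \left(-2 - 6\right) \left(-6\right) = 6758 - -48 = 6758 + 48 = 6806$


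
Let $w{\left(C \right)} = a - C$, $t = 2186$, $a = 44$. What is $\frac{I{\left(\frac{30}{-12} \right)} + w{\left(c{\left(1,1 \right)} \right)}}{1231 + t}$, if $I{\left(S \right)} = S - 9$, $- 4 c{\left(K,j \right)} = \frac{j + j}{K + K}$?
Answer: $\frac{131}{13668} \approx 0.0095844$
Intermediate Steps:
$c{\left(K,j \right)} = - \frac{j}{4 K}$ ($c{\left(K,j \right)} = - \frac{\left(j + j\right) \frac{1}{K + K}}{4} = - \frac{2 j \frac{1}{2 K}}{4} = - \frac{j \frac{1}{K}}{4} = - \frac{j}{4 K}$)
$I{\left(S \right)} = -9 + S$ ($I{\left(S \right)} = S - 9 = -9 + S$)
$w{\left(C \right)} = 44 - C$
$\frac{I{\left(\frac{30}{-12} \right)} + w{\left(c{\left(1,1 \right)} \right)}}{1231 + t} = \frac{\left(-9 + \frac{30}{-12}\right) + \left(44 - \left(- \frac{1}{4}\right) 1 \cdot 1^{-1}\right)}{1231 + 2186} = \frac{\left(-9 + 30 \left(- \frac{1}{12}\right)\right) + \left(44 - \left(- \frac{1}{4}\right) 1 \cdot 1\right)}{3417} = \left(\left(-9 - \frac{5}{2}\right) + \left(44 - - \frac{1}{4}\right)\right) \frac{1}{3417} = \left(- \frac{23}{2} + \left(44 + \frac{1}{4}\right)\right) \frac{1}{3417} = \left(- \frac{23}{2} + \frac{177}{4}\right) \frac{1}{3417} = \frac{131}{4} \cdot \frac{1}{3417} = \frac{131}{13668}$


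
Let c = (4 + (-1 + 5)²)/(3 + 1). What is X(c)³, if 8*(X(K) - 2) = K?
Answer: 9261/512 ≈ 18.088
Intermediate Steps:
c = 5 (c = (4 + 4²)/4 = (4 + 16)*(¼) = 20*(¼) = 5)
X(K) = 2 + K/8
X(c)³ = (2 + (⅛)*5)³ = (2 + 5/8)³ = (21/8)³ = 9261/512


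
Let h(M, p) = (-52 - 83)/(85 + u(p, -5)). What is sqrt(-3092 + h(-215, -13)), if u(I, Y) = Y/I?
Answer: 5*I*sqrt(677618)/74 ≈ 55.62*I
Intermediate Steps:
h(M, p) = -135/(85 - 5/p) (h(M, p) = (-52 - 83)/(85 - 5/p) = -135/(85 - 5/p))
sqrt(-3092 + h(-215, -13)) = sqrt(-3092 - 27*(-13)/(-1 + 17*(-13))) = sqrt(-3092 - 27*(-13)/(-1 - 221)) = sqrt(-3092 - 27*(-13)/(-222)) = sqrt(-3092 - 27*(-13)*(-1/222)) = sqrt(-3092 - 117/74) = sqrt(-228925/74) = 5*I*sqrt(677618)/74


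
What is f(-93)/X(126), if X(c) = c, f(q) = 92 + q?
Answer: -1/126 ≈ -0.0079365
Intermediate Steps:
f(-93)/X(126) = (92 - 93)/126 = -1*1/126 = -1/126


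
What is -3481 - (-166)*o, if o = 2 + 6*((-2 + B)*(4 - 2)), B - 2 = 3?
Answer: 2827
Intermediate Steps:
B = 5 (B = 2 + 3 = 5)
o = 38 (o = 2 + 6*((-2 + 5)*(4 - 2)) = 2 + 6*(3*2) = 2 + 6*6 = 2 + 36 = 38)
-3481 - (-166)*o = -3481 - (-166)*38 = -3481 - 1*(-6308) = -3481 + 6308 = 2827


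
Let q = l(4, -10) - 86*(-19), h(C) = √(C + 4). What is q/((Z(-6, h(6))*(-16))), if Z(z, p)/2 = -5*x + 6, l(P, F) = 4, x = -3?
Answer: -39/16 ≈ -2.4375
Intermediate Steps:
h(C) = √(4 + C)
Z(z, p) = 42 (Z(z, p) = 2*(-5*(-3) + 6) = 2*(15 + 6) = 2*21 = 42)
q = 1638 (q = 4 - 86*(-19) = 4 + 1634 = 1638)
q/((Z(-6, h(6))*(-16))) = 1638/((42*(-16))) = 1638/(-672) = 1638*(-1/672) = -39/16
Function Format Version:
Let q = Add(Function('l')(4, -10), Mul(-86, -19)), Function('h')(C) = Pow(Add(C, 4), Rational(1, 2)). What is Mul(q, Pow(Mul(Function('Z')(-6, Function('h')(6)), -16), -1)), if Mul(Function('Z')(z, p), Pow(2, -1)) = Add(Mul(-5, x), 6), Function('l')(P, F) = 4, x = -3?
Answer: Rational(-39, 16) ≈ -2.4375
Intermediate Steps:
Function('h')(C) = Pow(Add(4, C), Rational(1, 2))
Function('Z')(z, p) = 42 (Function('Z')(z, p) = Mul(2, Add(Mul(-5, -3), 6)) = Mul(2, Add(15, 6)) = Mul(2, 21) = 42)
q = 1638 (q = Add(4, Mul(-86, -19)) = Add(4, 1634) = 1638)
Mul(q, Pow(Mul(Function('Z')(-6, Function('h')(6)), -16), -1)) = Mul(1638, Pow(Mul(42, -16), -1)) = Mul(1638, Pow(-672, -1)) = Mul(1638, Rational(-1, 672)) = Rational(-39, 16)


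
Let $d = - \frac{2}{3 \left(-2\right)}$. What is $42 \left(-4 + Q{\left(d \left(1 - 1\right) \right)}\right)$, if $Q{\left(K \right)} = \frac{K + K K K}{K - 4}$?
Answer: $-168$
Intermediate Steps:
$d = \frac{1}{3}$ ($d = - \frac{2}{-6} = \left(-2\right) \left(- \frac{1}{6}\right) = \frac{1}{3} \approx 0.33333$)
$Q{\left(K \right)} = \frac{K + K^{3}}{-4 + K}$ ($Q{\left(K \right)} = \frac{K + K^{2} K}{-4 + K} = \frac{K + K^{3}}{-4 + K}$)
$42 \left(-4 + Q{\left(d \left(1 - 1\right) \right)}\right) = 42 \left(-4 + \frac{\frac{1 - 1}{3} + \left(\frac{1 - 1}{3}\right)^{3}}{-4 + \frac{1 - 1}{3}}\right) = 42 \left(-4 + \frac{\frac{1}{3} \cdot 0 + \left(\frac{1}{3} \cdot 0\right)^{3}}{-4 + \frac{1}{3} \cdot 0}\right) = 42 \left(-4 + \frac{0 + 0^{3}}{-4 + 0}\right) = 42 \left(-4 + \frac{0 + 0}{-4}\right) = 42 \left(-4 - 0\right) = 42 \left(-4 + 0\right) = 42 \left(-4\right) = -168$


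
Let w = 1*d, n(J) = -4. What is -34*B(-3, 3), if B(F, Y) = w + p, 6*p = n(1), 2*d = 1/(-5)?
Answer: 391/15 ≈ 26.067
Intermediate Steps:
d = -⅒ (d = (½)/(-5) = (½)*(-⅕) = -⅒ ≈ -0.10000)
p = -⅔ (p = (⅙)*(-4) = -⅔ ≈ -0.66667)
w = -⅒ (w = 1*(-⅒) = -⅒ ≈ -0.10000)
B(F, Y) = -23/30 (B(F, Y) = -⅒ - ⅔ = -23/30)
-34*B(-3, 3) = -34*(-23/30) = 391/15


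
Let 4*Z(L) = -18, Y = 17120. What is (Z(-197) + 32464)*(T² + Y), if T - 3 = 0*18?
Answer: 1111997551/2 ≈ 5.5600e+8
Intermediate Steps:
Z(L) = -9/2 (Z(L) = (¼)*(-18) = -9/2)
T = 3 (T = 3 + 0*18 = 3 + 0 = 3)
(Z(-197) + 32464)*(T² + Y) = (-9/2 + 32464)*(3² + 17120) = 64919*(9 + 17120)/2 = (64919/2)*17129 = 1111997551/2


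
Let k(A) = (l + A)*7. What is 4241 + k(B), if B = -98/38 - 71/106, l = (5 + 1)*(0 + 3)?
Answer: 8749337/2014 ≈ 4344.3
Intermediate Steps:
l = 18 (l = 6*3 = 18)
B = -6543/2014 (B = -98*1/38 - 71*1/106 = -49/19 - 71/106 = -6543/2014 ≈ -3.2488)
k(A) = 126 + 7*A (k(A) = (18 + A)*7 = 126 + 7*A)
4241 + k(B) = 4241 + (126 + 7*(-6543/2014)) = 4241 + (126 - 45801/2014) = 4241 + 207963/2014 = 8749337/2014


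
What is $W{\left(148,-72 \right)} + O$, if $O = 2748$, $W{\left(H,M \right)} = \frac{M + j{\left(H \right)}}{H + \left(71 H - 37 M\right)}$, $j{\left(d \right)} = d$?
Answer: $\frac{9150859}{3330} \approx 2748.0$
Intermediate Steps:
$W{\left(H,M \right)} = \frac{H + M}{- 37 M + 72 H}$ ($W{\left(H,M \right)} = \frac{M + H}{H + \left(71 H - 37 M\right)} = \frac{H + M}{H + \left(- 37 M + 71 H\right)} = \frac{H + M}{- 37 M + 72 H}$)
$W{\left(148,-72 \right)} + O = \frac{148 - 72}{\left(-37\right) \left(-72\right) + 72 \cdot 148} + 2748 = \frac{1}{2664 + 10656} \cdot 76 + 2748 = \frac{1}{13320} \cdot 76 + 2748 = \frac{19}{3330} + 2748 = \frac{9150859}{3330}$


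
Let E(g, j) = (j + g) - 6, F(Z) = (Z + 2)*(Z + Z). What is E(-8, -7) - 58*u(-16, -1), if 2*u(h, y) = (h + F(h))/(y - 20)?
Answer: 4029/7 ≈ 575.57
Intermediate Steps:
F(Z) = 2*Z*(2 + Z) (F(Z) = (2 + Z)*(2*Z) = 2*Z*(2 + Z))
u(h, y) = (h + 2*h*(2 + h))/(2*(-20 + y)) (u(h, y) = ((h + 2*h*(2 + h))/(y - 20))/2 = ((h + 2*h*(2 + h))/(-20 + y))/2 = (h + 2*h*(2 + h))/(2*(-20 + y)))
E(g, j) = -6 + g + j (E(g, j) = (g + j) - 6 = -6 + g + j)
E(-8, -7) - 58*u(-16, -1) = (-6 - 8 - 7) - 29*(-16)*(5 + 2*(-16))/(-20 - 1) = -21 - 29*(-16)*(5 - 32)/(-21) = -21 - 29*(-16)*(-1)*(-27)/21 = -21 - 58*(-72/7) = -21 + 4176/7 = 4029/7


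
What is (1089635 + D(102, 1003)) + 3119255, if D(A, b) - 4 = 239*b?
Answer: 4448611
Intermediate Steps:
D(A, b) = 4 + 239*b
(1089635 + D(102, 1003)) + 3119255 = (1089635 + (4 + 239*1003)) + 3119255 = (1089635 + (4 + 239717)) + 3119255 = (1089635 + 239721) + 3119255 = 1329356 + 3119255 = 4448611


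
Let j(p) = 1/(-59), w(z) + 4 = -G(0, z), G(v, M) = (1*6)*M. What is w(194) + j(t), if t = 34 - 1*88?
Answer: -68913/59 ≈ -1168.0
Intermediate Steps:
G(v, M) = 6*M
t = -54 (t = 34 - 88 = -54)
w(z) = -4 - 6*z
j(p) = -1/59
w(194) + j(t) = (-4 - 6*194) - 1/59 = (-4 - 1164) - 1/59 = -1168 - 1/59 = -68913/59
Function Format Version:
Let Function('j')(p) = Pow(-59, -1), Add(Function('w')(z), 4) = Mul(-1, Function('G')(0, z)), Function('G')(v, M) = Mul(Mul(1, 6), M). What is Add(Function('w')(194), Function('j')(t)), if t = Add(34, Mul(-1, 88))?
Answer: Rational(-68913, 59) ≈ -1168.0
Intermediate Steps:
Function('G')(v, M) = Mul(6, M)
t = -54 (t = Add(34, -88) = -54)
Function('w')(z) = Add(-4, Mul(-6, z)) (Function('w')(z) = Add(-4, Mul(-1, Mul(6, z))) = Add(-4, Mul(-6, z)))
Function('j')(p) = Rational(-1, 59)
Add(Function('w')(194), Function('j')(t)) = Add(Add(-4, Mul(-6, 194)), Rational(-1, 59)) = Add(Add(-4, -1164), Rational(-1, 59)) = Add(-1168, Rational(-1, 59)) = Rational(-68913, 59)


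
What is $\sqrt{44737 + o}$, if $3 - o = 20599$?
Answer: $\sqrt{24141} \approx 155.37$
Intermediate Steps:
$o = -20596$ ($o = 3 - 20599 = -20596$)
$\sqrt{44737 + o} = \sqrt{44737 - 20596} = \sqrt{24141}$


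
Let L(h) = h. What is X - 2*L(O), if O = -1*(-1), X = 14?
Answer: 12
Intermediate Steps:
O = 1
X - 2*L(O) = 14 - 2*1 = 14 - 2 = 12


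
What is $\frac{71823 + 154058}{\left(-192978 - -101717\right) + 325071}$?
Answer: $\frac{225881}{233810} \approx 0.96609$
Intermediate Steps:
$\frac{71823 + 154058}{\left(-192978 - -101717\right) + 325071} = \frac{225881}{\left(-192978 + 101717\right) + 325071} = \frac{225881}{-91261 + 325071} = \frac{225881}{233810}$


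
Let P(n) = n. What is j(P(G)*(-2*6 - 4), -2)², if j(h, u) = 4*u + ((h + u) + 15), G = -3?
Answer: 2809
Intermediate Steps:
j(h, u) = 15 + h + 5*u (j(h, u) = 4*u + (15 + h + u) = 15 + h + 5*u)
j(P(G)*(-2*6 - 4), -2)² = (15 - 3*(-2*6 - 4) + 5*(-2))² = (15 - 3*(-12 - 4) - 10)² = (15 - 3*(-16) - 10)² = (15 + 48 - 10)² = 53² = 2809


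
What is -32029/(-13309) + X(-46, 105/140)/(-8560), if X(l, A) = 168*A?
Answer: 136245653/56962520 ≈ 2.3918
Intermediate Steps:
-32029/(-13309) + X(-46, 105/140)/(-8560) = -32029/(-13309) + (168*(105/140))/(-8560) = -32029*(-1/13309) + (168*(105*(1/140)))*(-1/8560) = 32029/13309 + (168*(¾))*(-1/8560) = 32029/13309 + 126*(-1/8560) = 32029/13309 - 63/4280 = 136245653/56962520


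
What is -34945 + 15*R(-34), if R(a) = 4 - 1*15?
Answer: -35110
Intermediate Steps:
R(a) = -11 (R(a) = 4 - 15 = -11)
-34945 + 15*R(-34) = -34945 + 15*(-11) = -34945 - 165 = -35110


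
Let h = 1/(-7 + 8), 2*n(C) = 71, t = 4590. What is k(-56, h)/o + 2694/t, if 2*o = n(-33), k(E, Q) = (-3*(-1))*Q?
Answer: 41059/54315 ≈ 0.75594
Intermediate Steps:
n(C) = 71/2 (n(C) = (1/2)*71 = 71/2)
h = 1 (h = 1/1 = 1)
k(E, Q) = 3*Q
o = 71/4 (o = (1/2)*(71/2) = 71/4 ≈ 17.750)
k(-56, h)/o + 2694/t = (3*1)/(71/4) + 2694/4590 = 3*(4/71) + 2694*(1/4590) = 12/71 + 449/765 = 41059/54315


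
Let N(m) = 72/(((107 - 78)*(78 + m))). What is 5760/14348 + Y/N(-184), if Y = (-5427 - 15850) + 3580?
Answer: 32522496161/43044 ≈ 7.5556e+5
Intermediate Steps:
N(m) = 72/(2262 + 29*m) (N(m) = 72/((29*(78 + m))) = 72/(2262 + 29*m))
Y = -17697 (Y = -21277 + 3580 = -17697)
5760/14348 + Y/N(-184) = 5760/14348 - 17697/(72/(29*(78 - 184))) = 5760*(1/14348) - 17697/((72/29)/(-106)) = 1440/3587 - 17697/((72/29)*(-1/106)) = 1440/3587 - 17697/(-36/1537) = 1440/3587 - 17697*(-1537/36) = 1440/3587 + 9066763/12 = 32522496161/43044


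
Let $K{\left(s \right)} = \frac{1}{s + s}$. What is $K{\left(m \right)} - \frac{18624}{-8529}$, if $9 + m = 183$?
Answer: $\frac{2163227}{989364} \approx 2.1865$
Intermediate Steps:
$m = 174$ ($m = -9 + 183 = 174$)
$K{\left(s \right)} = \frac{1}{2 s}$
$K{\left(m \right)} - \frac{18624}{-8529} = \frac{1}{2 \cdot 174} - \frac{18624}{-8529} = \frac{1}{2} \cdot \frac{1}{174} - 18624 \left(- \frac{1}{8529}\right) = \frac{1}{348} - - \frac{6208}{2843} = \frac{1}{348} + \frac{6208}{2843} = \frac{2163227}{989364}$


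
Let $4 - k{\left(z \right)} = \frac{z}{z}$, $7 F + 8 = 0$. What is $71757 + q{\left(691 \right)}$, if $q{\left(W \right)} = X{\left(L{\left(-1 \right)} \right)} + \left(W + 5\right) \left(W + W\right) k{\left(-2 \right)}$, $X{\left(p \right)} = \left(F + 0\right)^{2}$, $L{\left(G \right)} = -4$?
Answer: $\frac{144911341}{49} \approx 2.9574 \cdot 10^{6}$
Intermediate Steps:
$F = - \frac{8}{7}$ ($F = - \frac{8}{7} + \frac{1}{7} \cdot 0 = - \frac{8}{7} + 0 = - \frac{8}{7} \approx -1.1429$)
$k{\left(z \right)} = 3$ ($k{\left(z \right)} = 4 - \frac{z}{z} = 4 - 1 = 3$)
$X{\left(p \right)} = \frac{64}{49}$ ($X{\left(p \right)} = \left(- \frac{8}{7} + 0\right)^{2} = \left(- \frac{8}{7}\right)^{2} = \frac{64}{49}$)
$q{\left(W \right)} = \frac{64}{49} + 6 W \left(5 + W\right)$ ($q{\left(W \right)} = \frac{64}{49} + \left(W + 5\right) \left(W + W\right) 3 = \frac{64}{49} + \left(5 + W\right) 2 W 3 = \frac{64}{49} + 2 W \left(5 + W\right) 3 = \frac{64}{49} + 6 W \left(5 + W\right)$)
$71757 + q{\left(691 \right)} = 71757 + \left(\frac{64}{49} + 6 \cdot 691^{2} + 30 \cdot 691\right) = 71757 + \left(\frac{64}{49} + 6 \cdot 477481 + 20730\right) = 71757 + \left(\frac{64}{49} + 2864886 + 20730\right) = 71757 + \frac{141395248}{49} = \frac{144911341}{49}$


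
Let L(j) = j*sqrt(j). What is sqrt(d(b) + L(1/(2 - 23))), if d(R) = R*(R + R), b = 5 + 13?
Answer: sqrt(285768 - I*sqrt(21))/21 ≈ 25.456 - 0.0002041*I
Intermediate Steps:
b = 18
d(R) = 2*R**2 (d(R) = R*(2*R) = 2*R**2)
L(j) = j**(3/2)
sqrt(d(b) + L(1/(2 - 23))) = sqrt(2*18**2 + (1/(2 - 23))**(3/2)) = sqrt(2*324 + (1/(-21))**(3/2)) = sqrt(648 + (-1/21)**(3/2)) = sqrt(648 - I*sqrt(21)/441)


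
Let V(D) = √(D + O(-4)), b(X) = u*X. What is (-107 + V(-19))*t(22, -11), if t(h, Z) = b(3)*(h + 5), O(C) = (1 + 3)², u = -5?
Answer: 43335 - 405*I*√3 ≈ 43335.0 - 701.48*I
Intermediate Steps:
b(X) = -5*X
O(C) = 16 (O(C) = 4² = 16)
t(h, Z) = -75 - 15*h (t(h, Z) = (-5*3)*(h + 5) = -15*(5 + h) = -75 - 15*h)
V(D) = √(16 + D) (V(D) = √(D + 16) = √(16 + D))
(-107 + V(-19))*t(22, -11) = (-107 + √(16 - 19))*(-75 - 15*22) = (-107 + √(-3))*(-75 - 330) = (-107 + I*√3)*(-405) = 43335 - 405*I*√3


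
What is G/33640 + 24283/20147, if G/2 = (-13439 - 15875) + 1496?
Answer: -76004593/169436270 ≈ -0.44857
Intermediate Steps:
G = -55636 (G = 2*((-13439 - 15875) + 1496) = 2*(-29314 + 1496) = 2*(-27818) = -55636)
G/33640 + 24283/20147 = -55636/33640 + 24283/20147 = -55636*1/33640 + 24283*(1/20147) = -13909/8410 + 24283/20147 = -76004593/169436270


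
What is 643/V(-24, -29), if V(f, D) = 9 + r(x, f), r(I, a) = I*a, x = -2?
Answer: 643/57 ≈ 11.281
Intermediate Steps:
V(f, D) = 9 - 2*f
643/V(-24, -29) = 643/(9 - 2*(-24)) = 643/(9 + 48) = 643/57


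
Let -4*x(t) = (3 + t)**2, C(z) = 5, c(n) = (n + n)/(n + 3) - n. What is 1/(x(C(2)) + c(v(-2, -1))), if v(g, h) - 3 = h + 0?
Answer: -5/86 ≈ -0.058140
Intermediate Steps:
v(g, h) = 3 + h (v(g, h) = 3 + (h + 0) = 3 + h)
c(n) = -n + 2*n/(3 + n) (c(n) = (2*n)/(3 + n) - n = 2*n/(3 + n) - n = -n + 2*n/(3 + n))
x(t) = -(3 + t)**2/4
1/(x(C(2)) + c(v(-2, -1))) = 1/(-(3 + 5)**2/4 - (3 - 1)*(1 + (3 - 1))/(3 + (3 - 1))) = 1/(-1/4*8**2 - 1*2*(1 + 2)/(3 + 2)) = 1/(-1/4*64 - 1*2*3/5) = 1/(-16 - 1*2*1/5*3) = 1/(-16 - 6/5) = 1/(-86/5) = -5/86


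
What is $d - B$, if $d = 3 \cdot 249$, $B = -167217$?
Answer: $167964$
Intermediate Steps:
$d = 747$
$d - B = 747 - -167217 = 747 + 167217 = 167964$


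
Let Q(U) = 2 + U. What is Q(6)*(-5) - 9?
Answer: -49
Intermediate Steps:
Q(6)*(-5) - 9 = (2 + 6)*(-5) - 9 = 8*(-5) - 9 = -40 - 9 = -49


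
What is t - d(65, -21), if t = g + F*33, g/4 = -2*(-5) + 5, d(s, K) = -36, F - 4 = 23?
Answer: 987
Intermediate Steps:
F = 27 (F = 4 + 23 = 27)
g = 60 (g = 4*(-2*(-5) + 5) = 4*(10 + 5) = 4*15 = 60)
t = 951 (t = 60 + 27*33 = 60 + 891 = 951)
t - d(65, -21) = 951 - 1*(-36) = 951 + 36 = 987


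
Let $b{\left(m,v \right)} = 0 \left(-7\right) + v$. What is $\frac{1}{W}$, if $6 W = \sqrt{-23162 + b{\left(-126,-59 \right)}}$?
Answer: $- \frac{6 i \sqrt{23221}}{23221} \approx - 0.039374 i$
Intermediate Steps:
$b{\left(m,v \right)} = v$ ($b{\left(m,v \right)} = 0 + v = v$)
$W = \frac{i \sqrt{23221}}{6}$ ($W = \frac{\sqrt{-23162 - 59}}{6} = \frac{\sqrt{-23221}}{6} = \frac{i \sqrt{23221}}{6} \approx 25.397 i$)
$\frac{1}{W} = \frac{1}{\frac{1}{6} i \sqrt{23221}} = - \frac{6 i \sqrt{23221}}{23221}$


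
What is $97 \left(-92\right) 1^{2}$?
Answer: $-8924$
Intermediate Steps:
$97 \left(-92\right) 1^{2} = \left(-8924\right) 1 = -8924$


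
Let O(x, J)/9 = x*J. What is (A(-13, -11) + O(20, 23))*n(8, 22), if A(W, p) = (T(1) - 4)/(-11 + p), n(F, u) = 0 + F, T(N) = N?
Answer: 364332/11 ≈ 33121.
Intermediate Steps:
n(F, u) = F
A(W, p) = -3/(-11 + p) (A(W, p) = (1 - 4)/(-11 + p) = -3/(-11 + p))
O(x, J) = 9*J*x (O(x, J) = 9*(x*J) = 9*(J*x) = 9*J*x)
(A(-13, -11) + O(20, 23))*n(8, 22) = (-3/(-11 - 11) + 9*23*20)*8 = (-3/(-22) + 4140)*8 = (-3*(-1/22) + 4140)*8 = (3/22 + 4140)*8 = (91083/22)*8 = 364332/11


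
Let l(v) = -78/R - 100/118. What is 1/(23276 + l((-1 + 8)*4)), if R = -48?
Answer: 472/10986639 ≈ 4.2961e-5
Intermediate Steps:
l(v) = 367/472 (l(v) = -78/(-48) - 100/118 = -78*(-1/48) - 100*1/118 = 13/8 - 50/59 = 367/472)
1/(23276 + l((-1 + 8)*4)) = 1/(23276 + 367/472) = 1/(10986639/472) = 472/10986639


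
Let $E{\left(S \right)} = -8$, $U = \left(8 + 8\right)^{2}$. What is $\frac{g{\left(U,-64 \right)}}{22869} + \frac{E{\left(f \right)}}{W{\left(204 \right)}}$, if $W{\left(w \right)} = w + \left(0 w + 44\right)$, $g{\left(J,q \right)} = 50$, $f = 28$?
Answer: $- \frac{21319}{708939} \approx -0.030072$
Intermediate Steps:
$U = 256$ ($U = 16^{2} = 256$)
$W{\left(w \right)} = 44 + w$ ($W{\left(w \right)} = w + \left(0 + 44\right) = w + 44 = 44 + w$)
$\frac{g{\left(U,-64 \right)}}{22869} + \frac{E{\left(f \right)}}{W{\left(204 \right)}} = \frac{50}{22869} - \frac{8}{44 + 204} = 50 \cdot \frac{1}{22869} - \frac{8}{248} = \frac{50}{22869} - \frac{1}{31} = - \frac{21319}{708939}$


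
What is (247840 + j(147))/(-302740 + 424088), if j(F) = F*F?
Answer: 269449/121348 ≈ 2.2205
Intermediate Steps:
j(F) = F²
(247840 + j(147))/(-302740 + 424088) = (247840 + 147²)/(-302740 + 424088) = (247840 + 21609)/121348 = 269449*(1/121348) = 269449/121348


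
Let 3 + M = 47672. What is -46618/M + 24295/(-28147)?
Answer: -2470275201/1341739343 ≈ -1.8411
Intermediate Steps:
M = 47669 (M = -3 + 47672 = 47669)
-46618/M + 24295/(-28147) = -46618/47669 + 24295/(-28147) = -46618*1/47669 + 24295*(-1/28147) = -46618/47669 - 24295/28147 = -2470275201/1341739343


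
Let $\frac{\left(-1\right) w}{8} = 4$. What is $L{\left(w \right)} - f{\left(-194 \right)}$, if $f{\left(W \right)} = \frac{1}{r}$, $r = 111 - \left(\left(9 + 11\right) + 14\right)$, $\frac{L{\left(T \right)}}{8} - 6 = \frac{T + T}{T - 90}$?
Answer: $\frac{245107}{4697} \approx 52.184$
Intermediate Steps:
$w = -32$ ($w = \left(-8\right) 4 = -32$)
$L{\left(T \right)} = 48 + \frac{16 T}{-90 + T}$ ($L{\left(T \right)} = 48 + 8 \frac{T + T}{T - 90} = 48 + 8 \frac{2 T}{-90 + T} = 48 + \frac{16 T}{-90 + T}$)
$r = 77$ ($r = 111 - \left(20 + 14\right) = 111 - 34 = 77$)
$f{\left(W \right)} = \frac{1}{77}$
$L{\left(w \right)} - f{\left(-194 \right)} = \frac{32 \left(-135 + 2 \left(-32\right)\right)}{-90 - 32} - \frac{1}{77} = \frac{32 \left(-135 - 64\right)}{-122} - \frac{1}{77} = 32 \left(- \frac{1}{122}\right) \left(-199\right) - \frac{1}{77} = \frac{3184}{61} - \frac{1}{77} = \frac{245107}{4697}$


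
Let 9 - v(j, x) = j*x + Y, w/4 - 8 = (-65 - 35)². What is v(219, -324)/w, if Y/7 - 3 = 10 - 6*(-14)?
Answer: 35143/20016 ≈ 1.7557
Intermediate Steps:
Y = 679 (Y = 21 + 7*(10 - 6*(-14)) = 21 + 7*(10 + 84) = 21 + 7*94 = 21 + 658 = 679)
w = 40032 (w = 32 + 4*(-65 - 35)² = 32 + 4*(-100)² = 32 + 4*10000 = 32 + 40000 = 40032)
v(j, x) = -670 - j*x (v(j, x) = 9 - (j*x + 679) = 9 - (679 + j*x) = 9 + (-679 - j*x) = -670 - j*x)
v(219, -324)/w = (-670 - 1*219*(-324))/40032 = (-670 + 70956)*(1/40032) = 70286*(1/40032) = 35143/20016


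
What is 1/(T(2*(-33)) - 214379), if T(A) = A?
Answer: -1/214445 ≈ -4.6632e-6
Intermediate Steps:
1/(T(2*(-33)) - 214379) = 1/(2*(-33) - 214379) = 1/(-66 - 214379) = 1/(-214445) = -1/214445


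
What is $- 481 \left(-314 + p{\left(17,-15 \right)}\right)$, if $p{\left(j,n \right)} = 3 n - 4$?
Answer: $174603$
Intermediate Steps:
$p{\left(j,n \right)} = -4 + 3 n$
$- 481 \left(-314 + p{\left(17,-15 \right)}\right) = - 481 \left(-314 + \left(-4 + 3 \left(-15\right)\right)\right) = - 481 \left(-314 - 49\right) = \left(-481\right) \left(-363\right) = 174603$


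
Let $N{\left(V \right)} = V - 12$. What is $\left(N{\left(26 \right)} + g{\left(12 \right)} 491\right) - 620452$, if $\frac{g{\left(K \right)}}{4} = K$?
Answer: $-596870$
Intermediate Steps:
$N{\left(V \right)} = -12 + V$
$g{\left(K \right)} = 4 K$
$\left(N{\left(26 \right)} + g{\left(12 \right)} 491\right) - 620452 = \left(\left(-12 + 26\right) + 4 \cdot 12 \cdot 491\right) - 620452 = \left(14 + 48 \cdot 491\right) - 620452 = \left(14 + 23568\right) - 620452 = 23582 - 620452 = -596870$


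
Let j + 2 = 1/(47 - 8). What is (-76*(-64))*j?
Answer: -374528/39 ≈ -9603.3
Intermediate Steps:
j = -77/39 (j = -2 + 1/(47 - 8) = -2 + 1/39 = -77/39 ≈ -1.9744)
(-76*(-64))*j = -76*(-64)*(-77/39) = 4864*(-77/39) = -374528/39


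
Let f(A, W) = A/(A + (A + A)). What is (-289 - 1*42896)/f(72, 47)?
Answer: -129555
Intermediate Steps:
f(A, W) = ⅓ (f(A, W) = A/(A + 2*A) = A/((3*A)) = (1/(3*A))*A = ⅓)
(-289 - 1*42896)/f(72, 47) = (-289 - 1*42896)/(⅓) = (-289 - 42896)*3 = -43185*3 = -129555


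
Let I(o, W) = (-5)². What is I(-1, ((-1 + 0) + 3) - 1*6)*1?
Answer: 25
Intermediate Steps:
I(o, W) = 25
I(-1, ((-1 + 0) + 3) - 1*6)*1 = 25*1 = 25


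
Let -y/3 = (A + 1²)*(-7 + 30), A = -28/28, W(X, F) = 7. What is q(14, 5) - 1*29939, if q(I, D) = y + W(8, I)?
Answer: -29932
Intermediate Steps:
A = -1 (A = -28*1/28 = -1)
y = 0 (y = -3*(-1 + 1²)*(-7 + 30) = -3*(-1 + 1)*23 = -0*23 = -3*0 = 0)
q(I, D) = 7 (q(I, D) = 0 + 7 = 7)
q(14, 5) - 1*29939 = 7 - 1*29939 = 7 - 29939 = -29932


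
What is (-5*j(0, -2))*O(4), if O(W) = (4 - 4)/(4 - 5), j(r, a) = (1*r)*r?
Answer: 0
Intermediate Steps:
j(r, a) = r² (j(r, a) = r*r = r²)
O(W) = 0 (O(W) = 0/(-1) = 0*(-1) = 0)
(-5*j(0, -2))*O(4) = -5*0²*0 = -5*0*0 = 0*0 = 0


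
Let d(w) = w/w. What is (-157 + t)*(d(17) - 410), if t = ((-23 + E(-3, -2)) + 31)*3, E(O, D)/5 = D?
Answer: 66667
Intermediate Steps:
E(O, D) = 5*D
d(w) = 1
t = -6 (t = ((-23 + 5*(-2)) + 31)*3 = ((-23 - 10) + 31)*3 = (-33 + 31)*3 = -2*3 = -6)
(-157 + t)*(d(17) - 410) = (-157 - 6)*(1 - 410) = -163*(-409) = 66667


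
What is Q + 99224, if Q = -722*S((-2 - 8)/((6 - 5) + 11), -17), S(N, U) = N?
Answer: 299477/3 ≈ 99826.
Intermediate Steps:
Q = 1805/3 (Q = -722*(-2 - 8)/((6 - 5) + 11) = -(-7220)/(1 + 11) = -(-7220)/12 = -722*(-⅚) = 1805/3 ≈ 601.67)
Q + 99224 = 1805/3 + 99224 = 299477/3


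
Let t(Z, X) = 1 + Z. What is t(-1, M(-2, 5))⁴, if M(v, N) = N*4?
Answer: 0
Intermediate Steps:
M(v, N) = 4*N
t(-1, M(-2, 5))⁴ = (1 - 1)⁴ = 0⁴ = 0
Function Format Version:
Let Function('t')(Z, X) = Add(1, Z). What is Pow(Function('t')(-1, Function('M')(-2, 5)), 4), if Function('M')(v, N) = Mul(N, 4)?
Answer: 0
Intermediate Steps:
Function('M')(v, N) = Mul(4, N)
Pow(Function('t')(-1, Function('M')(-2, 5)), 4) = Pow(Add(1, -1), 4) = Pow(0, 4) = 0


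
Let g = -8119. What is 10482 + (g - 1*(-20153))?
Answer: 22516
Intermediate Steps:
10482 + (g - 1*(-20153)) = 10482 + (-8119 - 1*(-20153)) = 10482 + (-8119 + 20153) = 10482 + 12034 = 22516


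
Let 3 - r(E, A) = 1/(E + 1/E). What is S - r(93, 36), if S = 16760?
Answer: 144948143/8650 ≈ 16757.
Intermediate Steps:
r(E, A) = 3 - 1/(E + 1/E)
S - r(93, 36) = 16760 - (3 - 1*93 + 3*93²)/(1 + 93²) = 16760 - (3 - 93 + 3*8649)/(1 + 8649) = 16760 - (3 - 93 + 25947)/8650 = 16760 - 25857/8650 = 144948143/8650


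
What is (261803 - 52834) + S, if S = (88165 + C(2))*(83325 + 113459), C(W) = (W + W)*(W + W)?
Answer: 17352818873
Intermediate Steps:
C(W) = 4*W**2 (C(W) = (2*W)*(2*W) = 4*W**2)
S = 17352609904 (S = (88165 + 4*2**2)*(83325 + 113459) = (88165 + 4*4)*196784 = (88165 + 16)*196784 = 88181*196784 = 17352609904)
(261803 - 52834) + S = (261803 - 52834) + 17352609904 = 208969 + 17352609904 = 17352818873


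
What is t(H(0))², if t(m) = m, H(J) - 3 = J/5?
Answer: 9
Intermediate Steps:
H(J) = 3 + J/5
t(H(0))² = (3 + (⅕)*0)² = (3 + 0)² = 3² = 9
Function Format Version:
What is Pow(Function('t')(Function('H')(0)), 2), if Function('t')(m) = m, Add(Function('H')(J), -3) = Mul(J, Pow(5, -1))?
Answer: 9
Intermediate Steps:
Function('H')(J) = Add(3, Mul(Rational(1, 5), J)) (Function('H')(J) = Add(3, Mul(J, Pow(5, -1))) = Add(3, Mul(J, Rational(1, 5))) = Add(3, Mul(Rational(1, 5), J)))
Pow(Function('t')(Function('H')(0)), 2) = Pow(Add(3, Mul(Rational(1, 5), 0)), 2) = Pow(Add(3, 0), 2) = Pow(3, 2) = 9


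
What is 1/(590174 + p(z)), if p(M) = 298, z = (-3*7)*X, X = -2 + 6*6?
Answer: 1/590472 ≈ 1.6936e-6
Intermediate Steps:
X = 34 (X = -2 + 36 = 34)
z = -714 (z = -3*7*34 = -21*34 = -714)
1/(590174 + p(z)) = 1/(590174 + 298) = 1/590472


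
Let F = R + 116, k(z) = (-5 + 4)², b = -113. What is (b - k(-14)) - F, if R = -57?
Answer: -173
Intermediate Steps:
k(z) = 1 (k(z) = (-1)² = 1)
F = 59 (F = -57 + 116 = 59)
(b - k(-14)) - F = (-113 - 1*1) - 1*59 = (-113 - 1) - 59 = -114 - 59 = -173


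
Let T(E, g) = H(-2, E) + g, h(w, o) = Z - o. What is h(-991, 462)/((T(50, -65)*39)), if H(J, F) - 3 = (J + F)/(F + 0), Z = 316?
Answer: 1825/29757 ≈ 0.061330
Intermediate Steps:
H(J, F) = 3 + (F + J)/F (H(J, F) = 3 + (J + F)/(F + 0) = 3 + (F + J)/F)
h(w, o) = 316 - o
T(E, g) = 4 + g - 2/E (T(E, g) = (4 - 2/E) + g = 4 + g - 2/E)
h(-991, 462)/((T(50, -65)*39)) = (316 - 1*462)/(((4 - 65 - 2/50)*39)) = (316 - 462)/(((4 - 65 - 2*1/50)*39)) = -146*1/(39*(4 - 65 - 1/25)) = -146/((-1526/25*39)) = -146/(-59514/25) = -146*(-25/59514) = 1825/29757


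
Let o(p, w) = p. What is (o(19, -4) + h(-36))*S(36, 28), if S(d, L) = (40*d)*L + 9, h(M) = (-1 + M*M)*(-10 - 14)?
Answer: -1252659069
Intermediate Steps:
h(M) = 24 - 24*M² (h(M) = (-1 + M²)*(-24) = 24 - 24*M²)
S(d, L) = 9 + 40*L*d (S(d, L) = 40*L*d + 9 = 9 + 40*L*d)
(o(19, -4) + h(-36))*S(36, 28) = (19 + (24 - 24*(-36)²))*(9 + 40*28*36) = (19 + (24 - 24*1296))*(9 + 40320) = (19 + (24 - 31104))*40329 = (19 - 31080)*40329 = -31061*40329 = -1252659069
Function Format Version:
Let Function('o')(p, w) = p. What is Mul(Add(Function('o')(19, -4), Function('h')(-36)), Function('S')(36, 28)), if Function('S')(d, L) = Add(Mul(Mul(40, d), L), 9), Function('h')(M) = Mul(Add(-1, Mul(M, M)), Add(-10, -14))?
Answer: -1252659069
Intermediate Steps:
Function('h')(M) = Add(24, Mul(-24, Pow(M, 2))) (Function('h')(M) = Mul(Add(-1, Pow(M, 2)), -24) = Add(24, Mul(-24, Pow(M, 2))))
Function('S')(d, L) = Add(9, Mul(40, L, d)) (Function('S')(d, L) = Add(Mul(40, L, d), 9) = Add(9, Mul(40, L, d)))
Mul(Add(Function('o')(19, -4), Function('h')(-36)), Function('S')(36, 28)) = Mul(Add(19, Add(24, Mul(-24, Pow(-36, 2)))), Add(9, Mul(40, 28, 36))) = Mul(Add(19, Add(24, Mul(-24, 1296))), Add(9, 40320)) = Mul(Add(19, Add(24, -31104)), 40329) = Mul(Add(19, -31080), 40329) = Mul(-31061, 40329) = -1252659069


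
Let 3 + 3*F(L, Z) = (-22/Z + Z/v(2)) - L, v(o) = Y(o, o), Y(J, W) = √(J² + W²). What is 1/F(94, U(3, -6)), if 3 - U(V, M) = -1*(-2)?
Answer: -2856/113287 - 6*√2/113287 ≈ -0.025285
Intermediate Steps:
U(V, M) = 1 (U(V, M) = 3 - (-1)*(-2) = 3 - 1*2 = 3 - 2 = 1)
v(o) = √2*√(o²) (v(o) = √(o² + o²) = √(2*o²) = √2*√(o²))
F(L, Z) = -1 - 22/(3*Z) - L/3 + Z*√2/12 (F(L, Z) = -1 + ((-22/Z + Z/((√2*√(2²)))) - L)/3 = -1 + ((-22/Z + Z/((√2*√4))) - L)/3 = -1 + ((-22/Z + Z/((√2*2))) - L)/3 = -1 + ((-22/Z + Z/((2*√2))) - L)/3 = -1 + ((-22/Z + Z*(√2/4)) - L)/3 = -1 + ((-22/Z + Z*√2/4) - L)/3 = -1 + (-L - 22/Z + Z*√2/4)/3 = -1 + (-22/(3*Z) - L/3 + Z*√2/12) = -1 - 22/(3*Z) - L/3 + Z*√2/12)
1/F(94, U(3, -6)) = 1/((1/12)*(-88 + 1*(-12 - 4*94 + 1*√2))/1) = 1/((1/12)*1*(-88 + 1*(-12 - 376 + √2))) = 1/((1/12)*1*(-88 + 1*(-388 + √2))) = 1/((1/12)*1*(-88 + (-388 + √2))) = 1/((1/12)*1*(-476 + √2)) = 1/(-119/3 + √2/12)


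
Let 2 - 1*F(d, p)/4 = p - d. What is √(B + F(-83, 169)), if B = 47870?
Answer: √46870 ≈ 216.49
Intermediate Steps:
F(d, p) = 8 - 4*p + 4*d (F(d, p) = 8 - 4*(p - d) = 8 + (-4*p + 4*d) = 8 - 4*p + 4*d)
√(B + F(-83, 169)) = √(47870 + (8 - 4*169 + 4*(-83))) = √(47870 + (8 - 676 - 332)) = √(47870 - 1000) = √46870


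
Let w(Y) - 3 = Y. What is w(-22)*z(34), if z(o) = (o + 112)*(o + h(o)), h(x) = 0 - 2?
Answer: -88768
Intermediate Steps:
h(x) = -2
w(Y) = 3 + Y
z(o) = (-2 + o)*(112 + o) (z(o) = (o + 112)*(o - 2) = (112 + o)*(-2 + o) = (-2 + o)*(112 + o))
w(-22)*z(34) = (3 - 22)*(-224 + 34**2 + 110*34) = -19*(-224 + 1156 + 3740) = -19*4672 = -88768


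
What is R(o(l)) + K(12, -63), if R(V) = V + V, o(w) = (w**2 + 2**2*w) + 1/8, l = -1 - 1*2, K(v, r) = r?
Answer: -275/4 ≈ -68.750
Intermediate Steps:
l = -3 (l = -1 - 2 = -3)
o(w) = 1/8 + w**2 + 4*w (o(w) = (w**2 + 4*w) + 1/8 = 1/8 + w**2 + 4*w)
R(V) = 2*V
R(o(l)) + K(12, -63) = 2*(1/8 + (-3)**2 + 4*(-3)) - 63 = 2*(1/8 + 9 - 12) - 63 = 2*(-23/8) - 63 = -23/4 - 63 = -275/4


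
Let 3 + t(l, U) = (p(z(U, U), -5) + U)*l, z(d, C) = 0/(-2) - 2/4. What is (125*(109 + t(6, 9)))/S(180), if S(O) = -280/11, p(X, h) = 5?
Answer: -26125/28 ≈ -933.04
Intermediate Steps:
z(d, C) = -½ (z(d, C) = 0*(-½) - 2*¼ = 0 - ½ = -½)
S(O) = -280/11 (S(O) = -280*1/11 = -280/11)
t(l, U) = -3 + l*(5 + U) (t(l, U) = -3 + (5 + U)*l = -3 + l*(5 + U))
(125*(109 + t(6, 9)))/S(180) = (125*(109 + (-3 + 5*6 + 9*6)))/(-280/11) = (125*(109 + (-3 + 30 + 54)))*(-11/280) = (125*(109 + 81))*(-11/280) = (125*190)*(-11/280) = 23750*(-11/280) = -26125/28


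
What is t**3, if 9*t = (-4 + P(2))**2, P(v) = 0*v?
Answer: 4096/729 ≈ 5.6187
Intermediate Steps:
P(v) = 0
t = 16/9 (t = (-4 + 0)**2/9 = (1/9)*(-4)**2 = (1/9)*16 = 16/9 ≈ 1.7778)
t**3 = (16/9)**3 = 4096/729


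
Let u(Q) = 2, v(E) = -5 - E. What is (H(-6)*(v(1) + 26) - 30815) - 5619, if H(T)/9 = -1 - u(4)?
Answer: -36974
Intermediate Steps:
H(T) = -27 (H(T) = 9*(-1 - 1*2) = 9*(-1 - 2) = 9*(-3) = -27)
(H(-6)*(v(1) + 26) - 30815) - 5619 = (-27*((-5 - 1*1) + 26) - 30815) - 5619 = (-27*((-5 - 1) + 26) - 30815) - 5619 = (-27*(-6 + 26) - 30815) - 5619 = (-27*20 - 30815) - 5619 = (-540 - 30815) - 5619 = -31355 - 5619 = -36974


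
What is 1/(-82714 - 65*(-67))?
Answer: -1/78359 ≈ -1.2762e-5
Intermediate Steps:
1/(-82714 - 65*(-67)) = 1/(-82714 + 4355) = 1/(-78359) = -1/78359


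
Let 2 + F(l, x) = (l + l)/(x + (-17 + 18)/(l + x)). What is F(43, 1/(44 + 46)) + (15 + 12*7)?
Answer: 31122727/11971 ≈ 2599.8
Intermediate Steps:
F(l, x) = -2 + 2*l/(x + 1/(l + x)) (F(l, x) = -2 + (l + l)/(x + (-17 + 18)/(l + x)) = -2 + (2*l)/(x + 1/(l + x)) = -2 + 2*l/(x + 1/(l + x)))
F(43, 1/(44 + 46)) + (15 + 12*7) = 2*(-1 + 43² - (1/(44 + 46))²)/(1 + (1/(44 + 46))² + 43/(44 + 46)) + (15 + 12*7) = 2*(-1 + 1849 - (1/90)²)/(1 + (1/90)² + 43/90) + (15 + 84) = 2*(-1 + 1849 - (1/90)²)/(1 + (1/90)² + 43*(1/90)) + 99 = 2*(-1 + 1849 - 1*1/8100)/(1 + 1/8100 + 43/90) + 99 = 2*(-1 + 1849 - 1/8100)/(11971/8100) + 99 = 2*(8100/11971)*(14968799/8100) + 99 = 29937598/11971 + 99 = 31122727/11971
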